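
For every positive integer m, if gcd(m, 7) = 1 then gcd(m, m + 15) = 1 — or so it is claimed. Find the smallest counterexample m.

We need the least positive integer m for which gcd(m, 7) = 1 but gcd(m, m + 15) > 1.
For m = 1, 2 the conclusion holds.
m = 3: gcd(3, 18) = 3.
Thus m = 3 disproves the claim, and no smaller m works.

m = 3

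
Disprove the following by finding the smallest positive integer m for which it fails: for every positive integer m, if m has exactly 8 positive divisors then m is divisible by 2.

A counterexample is any positive integer m such that m has exactly 8 positive divisors but m is not divisible by 2; we check each in order.
For m = 24, 30, 40, 42, …, 88, 102, 104 the conclusion holds.
m = 105: τ(105) = 8; 105 mod 2 = 1.
Thus m = 105 disproves the claim, and no smaller m works.

m = 105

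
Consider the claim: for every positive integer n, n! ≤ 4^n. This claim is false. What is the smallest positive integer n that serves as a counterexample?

n = 9

We need the least positive integer n for which n! > 4^n.
For n = 1, 2, 3, 4, 5, 6, 7, 8 the conclusion holds.
n = 9: n! = 362880 and 4^n = 262144, so 362880 > 262144.
Hence n = 9 is a counterexample.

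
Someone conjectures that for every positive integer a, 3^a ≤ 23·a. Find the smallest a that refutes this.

We need the least positive integer a for which 3^a > 23·a.
a = 1: 3^a = 3 and 23·a = 23, so 3 ≤ 23.
a = 2: 3^a = 9 and 23·a = 46, so 9 ≤ 46.
a = 3: 3^a = 27 and 23·a = 69, so 27 ≤ 69.
a = 4: 3^a = 81 and 23·a = 92, so 81 ≤ 92.
a = 5: 3^a = 243 and 23·a = 115, so 243 > 115.
So a = 5 is the smallest counterexample.

a = 5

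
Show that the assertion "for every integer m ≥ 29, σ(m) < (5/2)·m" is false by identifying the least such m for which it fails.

Check each integer m ≥ 29 in order until the claim fails.
For m = 29, 30, 31, 32, 33, 34, 35 the conclusion holds.
m = 36: σ(36) = 91; 91 ≥ 90.

m = 36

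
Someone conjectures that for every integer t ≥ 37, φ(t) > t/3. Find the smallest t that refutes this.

t = 37: φ(37) = 36 and 37/3 = 37/3, so φ(37) > 37/3.
t = 38: φ(38) = 18 and 38/3 = 38/3, so φ(38) > 38/3.
t = 39: φ(39) = 24 and 39/3 = 13, so φ(39) > 39/3.
t = 40: φ(40) = 16 and 40/3 = 40/3, so φ(40) > 40/3.
t = 41: φ(41) = 40 and 41/3 = 41/3, so φ(41) > 41/3.
t = 42: φ(42) = 12 and 42/3 = 14, so φ(42) ≤ 42/3.

t = 42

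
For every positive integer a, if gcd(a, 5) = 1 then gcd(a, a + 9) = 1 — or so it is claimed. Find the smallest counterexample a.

We need the least positive integer a for which gcd(a, 5) = 1 but gcd(a, a + 9) > 1.
For a = 1, 2 the conclusion holds.
a = 3: gcd(3, 12) = 3.
Thus a = 3 disproves the claim, and no smaller a works.

a = 3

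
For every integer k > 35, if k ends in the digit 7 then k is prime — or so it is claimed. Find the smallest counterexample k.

A counterexample is any integer k > 35 such that k ends in the digit 7 but k is not prime; we check each in order.
For k = 37, 47 the conclusion holds.
k = 57: 57 ends in 7; 57 = 3 × 19, composite.

k = 57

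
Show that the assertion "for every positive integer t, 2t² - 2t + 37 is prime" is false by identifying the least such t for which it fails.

t = 1: 2t² - 2t + 37 = 37, prime.
t = 2: 2t² - 2t + 37 = 41, prime.
t = 3: 2t² - 2t + 37 = 49 = 7 × 7, composite.
Thus t = 3 disproves the claim, and no smaller t works.

t = 3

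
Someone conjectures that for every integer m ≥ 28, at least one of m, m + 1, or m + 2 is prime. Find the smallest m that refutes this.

We need the least integer m ≥ 28 for which m, m + 1, m + 2 are all composite.
m = 28: 29 is prime.
m = 29: 29 is prime.
m = 30: 31 is prime.
m = 31: 31 is prime.
m = 32: 32 = 2 × 16; 33 = 3 × 11; 34 = 2 × 17 — all composite.
So m = 32 is the smallest counterexample.

m = 32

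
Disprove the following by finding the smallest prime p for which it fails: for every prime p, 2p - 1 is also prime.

A counterexample is any prime p such that 2p - 1 is not prime; we check each in order.
For p = 2, 3 the conclusion holds.
p = 5: 2p - 1 = 9 = 3 × 3, not prime.

p = 5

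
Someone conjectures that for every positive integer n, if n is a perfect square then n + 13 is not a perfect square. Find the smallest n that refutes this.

A counterexample is any positive integer n such that n is a perfect square but n + 13 is a perfect square; we check each in order.
For n = 1, 4, 9, 16, 25 the conclusion holds.
n = 36: 36 = 6² and 36 + 13 = 49 = 7².
Thus n = 36 disproves the claim, and no smaller n works.

n = 36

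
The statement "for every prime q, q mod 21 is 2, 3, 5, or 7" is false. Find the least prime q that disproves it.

q = 11

Check each prime q in order until the claim fails.
The first 4 eligible values, up to q = 7, all satisfy the conclusion.
q = 11: 11 mod 21 = 11 — not in {2, 3, 5, 7}.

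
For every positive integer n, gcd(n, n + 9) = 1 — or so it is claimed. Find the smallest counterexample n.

A counterexample is any positive integer n such that gcd(n, n + 9) > 1; we check each in order.
For n = 1, 2 the conclusion holds.
n = 3: gcd(3, 12) = 3.
Hence n = 3 is a counterexample.

n = 3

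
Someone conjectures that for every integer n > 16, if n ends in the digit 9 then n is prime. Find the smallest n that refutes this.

n = 39

A counterexample is any integer n > 16 such that n ends in the digit 9 but n is not prime; we check each in order.
n = 19: 19 ends in 9 and is prime.
n = 29: 29 ends in 9 and is prime.
n = 39: 39 ends in 9; 39 = 3 × 13, composite.
So n = 39 is the smallest counterexample.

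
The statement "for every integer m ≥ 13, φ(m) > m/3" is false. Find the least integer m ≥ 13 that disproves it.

Check each integer m ≥ 13 in order until the claim fails.
For m = 13, 14, 15, 16, 17 the conclusion holds.
m = 18: φ(18) = 6 and 18/3 = 6, so φ(18) ≤ 18/3.

m = 18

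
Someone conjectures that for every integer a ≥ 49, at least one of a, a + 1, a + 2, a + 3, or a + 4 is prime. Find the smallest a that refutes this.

Check each integer a ≥ 49 in order until a, a + 1, a + 2, a + 3, a + 4 are all composite.
For a = 49, 50, 51, 52, 53 the conclusion holds.
a = 54: 54 = 2 × 27; 55 = 5 × 11; 56 = 2 × 28; 57 = 3 × 19; 58 = 2 × 29 — all composite.
So a = 54 is the smallest counterexample.

a = 54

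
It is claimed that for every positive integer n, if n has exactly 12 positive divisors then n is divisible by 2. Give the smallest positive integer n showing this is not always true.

n = 315

For n = 60, 72, 84, 90, …, 294, 306, 308 the conclusion holds.
n = 315: τ(315) = 12; 315 mod 2 = 1.
Hence n = 315 is a counterexample.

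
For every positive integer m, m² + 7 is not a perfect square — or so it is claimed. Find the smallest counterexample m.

m = 3

A counterexample is any positive integer m such that m² + 7 is a perfect square; we check each in order.
For m = 1, 2 the conclusion holds.
m = 3: 3² + 7 = 16 = 4², a perfect square.
Thus m = 3 disproves the claim, and no smaller m works.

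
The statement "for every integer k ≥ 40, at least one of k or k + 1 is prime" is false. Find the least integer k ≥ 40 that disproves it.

We need the least integer k ≥ 40 for which k, k + 1 are both composite.
For k = 40, 41, 42, 43 the conclusion holds.
k = 44: 44 = 2 × 22; 45 = 3 × 15 — both composite.
Hence k = 44 is a counterexample.

k = 44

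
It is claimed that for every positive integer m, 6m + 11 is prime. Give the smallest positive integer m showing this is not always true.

m = 4

m = 1: 6m + 11 = 17, prime.
m = 2: 6m + 11 = 23, prime.
m = 3: 6m + 11 = 29, prime.
m = 4: 6m + 11 = 35 = 5 × 7, composite.
Hence m = 4 is a counterexample.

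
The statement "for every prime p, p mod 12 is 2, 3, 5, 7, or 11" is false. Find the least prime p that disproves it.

A counterexample is any prime p such that the claim fails; we check each in order.
The first 5 eligible values, up to p = 11, all satisfy the conclusion.
p = 13: 13 mod 12 = 1 — not in {2, 3, 5, 7, 11}.
So p = 13 is the smallest counterexample.

p = 13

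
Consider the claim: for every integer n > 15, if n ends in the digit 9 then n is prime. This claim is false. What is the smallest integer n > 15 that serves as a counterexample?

Check each integer n > 15 in order until n ends in the digit 9 but n is not prime.
n = 19: 19 ends in 9 and is prime.
n = 29: 29 ends in 9 and is prime.
n = 39: 39 ends in 9; 39 = 3 × 13, composite.
So n = 39 is the smallest counterexample.

n = 39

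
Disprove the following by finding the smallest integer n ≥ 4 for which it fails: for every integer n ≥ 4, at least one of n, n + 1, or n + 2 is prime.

Check each integer n ≥ 4 in order until n, n + 1, n + 2 are all composite.
n = 4: 5 is prime.
n = 5: 5 is prime.
n = 6: 7 is prime.
n = 7: 7 is prime.
n = 8: 8 = 2 × 4; 9 = 3 × 3; 10 = 2 × 5 — all composite.
Hence n = 8 is a counterexample.

n = 8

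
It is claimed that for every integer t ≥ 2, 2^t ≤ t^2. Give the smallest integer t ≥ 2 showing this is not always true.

t = 5

A counterexample is any integer t ≥ 2 such that 2^t > t^2; we check each in order.
t = 2: 2^t = 4 and t^2 = 4, so 4 ≤ 4.
t = 3: 2^t = 8 and t^2 = 9, so 8 ≤ 9.
t = 4: 2^t = 16 and t^2 = 16, so 16 ≤ 16.
t = 5: 2^t = 32 and t^2 = 25, so 32 > 25.
Hence t = 5 is a counterexample.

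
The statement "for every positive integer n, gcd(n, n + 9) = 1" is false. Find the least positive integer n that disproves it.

n = 1: gcd(1, 10) = 1.
n = 2: gcd(2, 11) = 1.
n = 3: gcd(3, 12) = 3.
Hence n = 3 is a counterexample.

n = 3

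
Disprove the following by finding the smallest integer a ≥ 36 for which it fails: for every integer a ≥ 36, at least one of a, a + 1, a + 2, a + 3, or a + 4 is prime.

Check each integer a ≥ 36 in order until a, a + 1, a + 2, a + 3, a + 4 are all composite.
For a = 36, 37, 38, 39, …, 45, 46, 47 the conclusion holds.
a = 48: 48 = 2 × 24; 49 = 7 × 7; 50 = 2 × 25; 51 = 3 × 17; 52 = 2 × 26 — all composite.
So a = 48 is the smallest counterexample.

a = 48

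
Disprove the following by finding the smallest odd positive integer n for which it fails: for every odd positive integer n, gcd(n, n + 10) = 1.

n = 5

We need the least odd positive integer n for which gcd(n, n + 10) > 1.
n = 1: gcd(1, 11) = 1.
n = 3: gcd(3, 13) = 1.
n = 5: gcd(5, 15) = 5.
Hence n = 5 is a counterexample.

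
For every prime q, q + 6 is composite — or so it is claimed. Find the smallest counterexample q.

Check each prime q in order until q + 6 is prime.
q = 2: q + 6 = 8 = 2 × 4, composite.
q = 3: q + 6 = 9 = 3 × 3, composite.
q = 5: q + 6 = 11, prime — not composite.

q = 5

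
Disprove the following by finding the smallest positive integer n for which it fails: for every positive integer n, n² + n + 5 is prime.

n = 4

For n = 1, 2, 3 the conclusion holds.
n = 4: n² + n + 5 = 25 = 5 × 5, composite.
Thus n = 4 disproves the claim, and no smaller n works.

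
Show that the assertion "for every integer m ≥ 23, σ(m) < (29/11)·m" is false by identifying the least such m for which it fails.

m = 60

For m = 23, 24, 25, 26, …, 57, 58, 59 the conclusion holds.
m = 60: σ(60) = 168; 168 ≥ 1740/11.
Hence m = 60 is a counterexample.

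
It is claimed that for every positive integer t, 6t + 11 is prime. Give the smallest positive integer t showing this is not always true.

t = 1: 6t + 11 = 17, prime.
t = 2: 6t + 11 = 23, prime.
t = 3: 6t + 11 = 29, prime.
t = 4: 6t + 11 = 35 = 5 × 7, composite.

t = 4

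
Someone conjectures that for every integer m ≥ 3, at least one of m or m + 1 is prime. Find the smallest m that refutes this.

A counterexample is any integer m ≥ 3 such that m, m + 1 are both composite; we check each in order.
The first 5 eligible values, up to m = 7, all satisfy the conclusion.
m = 8: 8 = 2 × 4; 9 = 3 × 3 — both composite.

m = 8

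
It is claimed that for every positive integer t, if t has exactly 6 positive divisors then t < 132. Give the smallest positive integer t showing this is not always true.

A counterexample is any positive integer t such that t has exactly 6 positive divisors but the claim fails; we check each in order.
For t = 12, 18, 20, 28, …, 116, 117, 124 the conclusion holds.
t = 147: τ(147) = 6; 147 ≥ 132.
Thus t = 147 disproves the claim, and no smaller t works.

t = 147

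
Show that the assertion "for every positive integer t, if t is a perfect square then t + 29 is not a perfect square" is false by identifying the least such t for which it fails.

For t = 1, 4, 9, 16, …, 121, 144, 169 the conclusion holds.
t = 196: 196 = 14² and 196 + 29 = 225 = 15².

t = 196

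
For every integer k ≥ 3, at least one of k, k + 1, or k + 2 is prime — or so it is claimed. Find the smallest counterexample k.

k = 8

For k = 3, 4, 5, 6, 7 the conclusion holds.
k = 8: 8 = 2 × 4; 9 = 3 × 3; 10 = 2 × 5 — all composite.
Hence k = 8 is a counterexample.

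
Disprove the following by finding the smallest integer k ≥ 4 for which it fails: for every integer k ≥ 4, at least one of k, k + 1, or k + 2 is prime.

k = 8

Check each integer k ≥ 4 in order until k, k + 1, k + 2 are all composite.
For k = 4, 5, 6, 7 the conclusion holds.
k = 8: 8 = 2 × 4; 9 = 3 × 3; 10 = 2 × 5 — all composite.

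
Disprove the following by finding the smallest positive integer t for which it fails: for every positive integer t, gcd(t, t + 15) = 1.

t = 3

Check each positive integer t in order until gcd(t, t + 15) > 1.
For t = 1, 2 the conclusion holds.
t = 3: gcd(3, 18) = 3.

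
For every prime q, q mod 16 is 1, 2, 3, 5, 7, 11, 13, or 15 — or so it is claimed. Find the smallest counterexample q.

The first 12 eligible values, up to q = 37, all satisfy the conclusion.
q = 41: 41 mod 16 = 9 — not in {1, 2, 3, 5, 7, 11, 13, 15}.
So q = 41 is the smallest counterexample.

q = 41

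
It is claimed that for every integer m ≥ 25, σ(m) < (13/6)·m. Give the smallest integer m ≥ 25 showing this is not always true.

We need the least integer m ≥ 25 for which the claim fails.
m = 25: σ(25) = 31; 31 < 325/6.
m = 26: σ(26) = 42; 42 < 169/3.
m = 27: σ(27) = 40; 40 < 117/2.
m = 28: σ(28) = 56; 56 < 182/3.
m = 29: σ(29) = 30; 30 < 377/6.
m = 30: σ(30) = 72; 72 ≥ 65.
Thus m = 30 disproves the claim, and no smaller m works.

m = 30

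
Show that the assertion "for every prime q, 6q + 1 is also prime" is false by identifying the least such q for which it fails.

Check each prime q in order until 6q + 1 is not prime.
q = 2: 6q + 1 = 13, prime.
q = 3: 6q + 1 = 19, prime.
q = 5: 6q + 1 = 31, prime.
q = 7: 6q + 1 = 43, prime.
q = 11: 6q + 1 = 67, prime.
q = 13: 6q + 1 = 79, prime.
q = 17: 6q + 1 = 103, prime.
q = 19: 6q + 1 = 115 = 5 × 23, not prime.

q = 19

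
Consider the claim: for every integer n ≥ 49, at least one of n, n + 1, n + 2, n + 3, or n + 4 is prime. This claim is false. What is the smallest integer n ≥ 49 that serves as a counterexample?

n = 54

A counterexample is any integer n ≥ 49 such that n, n + 1, n + 2, n + 3, n + 4 are all composite; we check each in order.
n = 49: 53 is prime.
n = 50: 53 is prime.
n = 51: 53 is prime.
n = 52: 53 is prime.
n = 53: 53 is prime.
n = 54: 54 = 2 × 27; 55 = 5 × 11; 56 = 2 × 28; 57 = 3 × 19; 58 = 2 × 29 — all composite.
Thus n = 54 disproves the claim, and no smaller n works.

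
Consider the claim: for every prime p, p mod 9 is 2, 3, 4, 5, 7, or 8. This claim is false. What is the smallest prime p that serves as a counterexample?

A counterexample is any prime p such that the claim fails; we check each in order.
For p = 2, 3, 5, 7, 11, 13, 17 the conclusion holds.
p = 19: 19 mod 9 = 1 — not in {2, 3, 4, 5, 7, 8}.

p = 19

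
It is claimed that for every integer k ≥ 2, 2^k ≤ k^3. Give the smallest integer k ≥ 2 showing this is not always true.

We need the least integer k ≥ 2 for which 2^k > k^3.
The first 8 eligible values, up to k = 9, all satisfy the conclusion.
k = 10: 2^k = 1024 and k^3 = 1000, so 1024 > 1000.

k = 10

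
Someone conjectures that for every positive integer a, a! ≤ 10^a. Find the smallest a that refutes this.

a = 25

Check each positive integer a in order until a! > 10^a.
For a = 1, 2, 3, 4, …, 22, 23, 24 the conclusion holds.
a = 25: a! = 15511210043330985984000000 and 10^a = 10000000000000000000000000, so 15511210043330985984000000 > 10000000000000000000000000.
Hence a = 25 is a counterexample.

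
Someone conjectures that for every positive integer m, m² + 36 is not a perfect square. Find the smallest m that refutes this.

Check each positive integer m in order until m² + 36 is a perfect square.
The first 7 eligible values, up to m = 7, all satisfy the conclusion.
m = 8: 8² + 36 = 100 = 10², a perfect square.

m = 8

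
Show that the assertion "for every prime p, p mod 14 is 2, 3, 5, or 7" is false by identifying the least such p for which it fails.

p = 11

Check each prime p in order until the claim fails.
For p = 2, 3, 5, 7 the conclusion holds.
p = 11: 11 mod 14 = 11 — not in {2, 3, 5, 7}.
Thus p = 11 disproves the claim, and no smaller p works.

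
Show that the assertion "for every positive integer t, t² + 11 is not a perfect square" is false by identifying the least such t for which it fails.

t = 5

Check each positive integer t in order until t² + 11 is a perfect square.
t = 1: 1² + 11 = 12, not a perfect square.
t = 2: 2² + 11 = 15, not a perfect square.
t = 3: 3² + 11 = 20, not a perfect square.
t = 4: 4² + 11 = 27, not a perfect square.
t = 5: 5² + 11 = 36 = 6², a perfect square.
Thus t = 5 disproves the claim, and no smaller t works.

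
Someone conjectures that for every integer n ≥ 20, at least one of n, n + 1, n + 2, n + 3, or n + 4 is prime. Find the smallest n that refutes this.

Check each integer n ≥ 20 in order until n, n + 1, n + 2, n + 3, n + 4 are all composite.
n = 20: 23 is prime.
n = 21: 23 is prime.
n = 22: 23 is prime.
n = 23: 23 is prime.
n = 24: 24 = 2 × 12; 25 = 5 × 5; 26 = 2 × 13; 27 = 3 × 9; 28 = 2 × 14 — all composite.

n = 24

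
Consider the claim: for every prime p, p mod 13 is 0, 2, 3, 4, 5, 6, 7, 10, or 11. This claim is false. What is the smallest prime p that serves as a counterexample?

For p = 2, 3, 5, 7, …, 37, 41, 43 the conclusion holds.
p = 47: 47 mod 13 = 8 — not in {0, 2, 3, 4, 5, 6, 7, 10, 11}.

p = 47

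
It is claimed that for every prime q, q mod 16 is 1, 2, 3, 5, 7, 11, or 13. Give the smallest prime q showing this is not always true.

q = 31

For q = 2, 3, 5, 7, 11, 13, 17, 19, 23, 29 the conclusion holds.
q = 31: 31 mod 16 = 15 — not in {1, 2, 3, 5, 7, 11, 13}.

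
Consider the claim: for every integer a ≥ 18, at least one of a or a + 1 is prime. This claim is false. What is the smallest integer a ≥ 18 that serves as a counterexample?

A counterexample is any integer a ≥ 18 such that a, a + 1 are both composite; we check each in order.
For a = 18, 19 the conclusion holds.
a = 20: 20 = 2 × 10; 21 = 3 × 7 — both composite.

a = 20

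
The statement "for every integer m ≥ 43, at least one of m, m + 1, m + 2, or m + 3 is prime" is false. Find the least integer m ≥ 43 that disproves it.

Check each integer m ≥ 43 in order until m, m + 1, m + 2, m + 3 are all composite.
For m = 43, 44, 45, 46, 47 the conclusion holds.
m = 48: 48 = 2 × 24; 49 = 7 × 7; 50 = 2 × 25; 51 = 3 × 17 — all composite.

m = 48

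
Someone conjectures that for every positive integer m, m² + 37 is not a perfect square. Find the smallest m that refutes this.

For m = 1, 2, 3, 4, …, 15, 16, 17 the conclusion holds.
m = 18: 18² + 37 = 361 = 19², a perfect square.

m = 18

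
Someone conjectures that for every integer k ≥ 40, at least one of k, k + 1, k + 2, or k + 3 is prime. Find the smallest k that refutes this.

k = 48

k = 40: 41 is prime.
k = 41: 41 is prime.
k = 42: 43 is prime.
k = 43: 43 is prime.
k = 44: 47 is prime.
k = 45: 47 is prime.
k = 46: 47 is prime.
k = 47: 47 is prime.
k = 48: 48 = 2 × 24; 49 = 7 × 7; 50 = 2 × 25; 51 = 3 × 17 — all composite.
Thus k = 48 disproves the claim, and no smaller k works.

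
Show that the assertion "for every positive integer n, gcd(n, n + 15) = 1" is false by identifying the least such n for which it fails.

A counterexample is any positive integer n such that gcd(n, n + 15) > 1; we check each in order.
n = 1: gcd(1, 16) = 1.
n = 2: gcd(2, 17) = 1.
n = 3: gcd(3, 18) = 3.
Thus n = 3 disproves the claim, and no smaller n works.

n = 3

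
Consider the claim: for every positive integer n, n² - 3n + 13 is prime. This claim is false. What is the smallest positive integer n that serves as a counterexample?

n = 12

Check each positive integer n in order until n² - 3n + 13 is not prime.
The first 11 eligible values, up to n = 11, all satisfy the conclusion.
n = 12: n² - 3n + 13 = 121 = 11 × 11, composite.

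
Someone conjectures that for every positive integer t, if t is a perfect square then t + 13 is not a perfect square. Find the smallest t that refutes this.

t = 36

t = 1: 1 + 13 = 14, not a perfect square.
t = 4: 4 + 13 = 17, not a perfect square.
t = 9: 9 + 13 = 22, not a perfect square.
t = 16: 16 + 13 = 29, not a perfect square.
t = 25: 25 + 13 = 38, not a perfect square.
t = 36: 36 = 6² and 36 + 13 = 49 = 7².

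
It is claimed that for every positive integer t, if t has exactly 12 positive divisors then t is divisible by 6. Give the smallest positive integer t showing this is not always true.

A counterexample is any positive integer t such that t has exactly 12 positive divisors but t is not divisible by 6; we check each in order.
The first 8 eligible values, up to t = 132, all satisfy the conclusion.
t = 140: τ(140) = 12; 140 mod 6 = 2.

t = 140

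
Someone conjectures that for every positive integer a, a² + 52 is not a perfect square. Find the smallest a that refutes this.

a = 12

We need the least positive integer a for which a² + 52 is a perfect square.
For a = 1, 2, 3, 4, …, 9, 10, 11 the conclusion holds.
a = 12: 12² + 52 = 196 = 14², a perfect square.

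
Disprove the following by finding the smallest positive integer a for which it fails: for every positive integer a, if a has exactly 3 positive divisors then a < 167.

The first 5 eligible values, up to a = 121, all satisfy the conclusion.
a = 169: τ(169) = 3; 169 ≥ 167.

a = 169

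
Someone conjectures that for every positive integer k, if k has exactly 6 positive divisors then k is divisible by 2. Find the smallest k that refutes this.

k = 45

For k = 12, 18, 20, 28, 32, 44 the conclusion holds.
k = 45: τ(45) = 6; 45 mod 2 = 1.
Thus k = 45 disproves the claim, and no smaller k works.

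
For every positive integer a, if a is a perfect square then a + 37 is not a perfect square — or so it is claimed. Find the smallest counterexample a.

a = 324

For a = 1, 4, 9, 16, …, 225, 256, 289 the conclusion holds.
a = 324: 324 = 18² and 324 + 37 = 361 = 19².
Thus a = 324 disproves the claim, and no smaller a works.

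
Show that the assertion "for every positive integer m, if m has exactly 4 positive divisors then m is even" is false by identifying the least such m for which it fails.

For m = 6, 8, 10, 14 the conclusion holds.
m = 15: divisors of 15: 1, 3, 5, 15; 15 is odd.

m = 15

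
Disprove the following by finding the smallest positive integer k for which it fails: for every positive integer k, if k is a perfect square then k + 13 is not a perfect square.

k = 36

We need the least positive integer k for which k is a perfect square but k + 13 is a perfect square.
The first 5 eligible values, up to k = 25, all satisfy the conclusion.
k = 36: 36 = 6² and 36 + 13 = 49 = 7².
So k = 36 is the smallest counterexample.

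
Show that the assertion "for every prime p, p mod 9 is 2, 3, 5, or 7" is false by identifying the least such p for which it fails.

A counterexample is any prime p such that the claim fails; we check each in order.
p = 2: 2 mod 9 = 2.
p = 3: 3 mod 9 = 3.
p = 5: 5 mod 9 = 5.
p = 7: 7 mod 9 = 7.
p = 11: 11 mod 9 = 2.
p = 13: 13 mod 9 = 4 — not in {2, 3, 5, 7}.
So p = 13 is the smallest counterexample.

p = 13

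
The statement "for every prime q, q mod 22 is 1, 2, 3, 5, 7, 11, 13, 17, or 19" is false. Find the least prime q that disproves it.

We need the least prime q for which the claim fails.
For q = 2, 3, 5, 7, 11, 13, 17, 19, 23, 29 the conclusion holds.
q = 31: 31 mod 22 = 9 — not in {1, 2, 3, 5, 7, 11, 13, 17, 19}.

q = 31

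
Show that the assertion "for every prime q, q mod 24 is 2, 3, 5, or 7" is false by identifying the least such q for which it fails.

q = 11

The first 4 eligible values, up to q = 7, all satisfy the conclusion.
q = 11: 11 mod 24 = 11 — not in {2, 3, 5, 7}.
So q = 11 is the smallest counterexample.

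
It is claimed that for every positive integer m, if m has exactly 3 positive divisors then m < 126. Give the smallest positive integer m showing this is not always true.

For m = 4, 9, 25, 49, 121 the conclusion holds.
m = 169: τ(169) = 3; 169 ≥ 126.
So m = 169 is the smallest counterexample.

m = 169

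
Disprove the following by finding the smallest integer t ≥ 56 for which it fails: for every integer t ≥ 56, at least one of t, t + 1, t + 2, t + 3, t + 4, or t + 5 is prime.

For t = 56, 57, 58, 59, …, 87, 88, 89 the conclusion holds.
t = 90: 90 = 2 × 45; 91 = 7 × 13; 92 = 2 × 46; 93 = 3 × 31; 94 = 2 × 47; 95 = 5 × 19 — all composite.
Thus t = 90 disproves the claim, and no smaller t works.

t = 90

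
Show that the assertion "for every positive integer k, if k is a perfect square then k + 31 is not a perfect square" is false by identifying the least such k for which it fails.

Check each positive integer k in order until k is a perfect square but k + 31 is a perfect square.
The first 14 eligible values, up to k = 196, all satisfy the conclusion.
k = 225: 225 = 15² and 225 + 31 = 256 = 16².

k = 225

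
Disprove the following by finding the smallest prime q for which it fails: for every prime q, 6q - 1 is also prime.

The first 4 eligible values, up to q = 7, all satisfy the conclusion.
q = 11: 6q - 1 = 65 = 5 × 13, not prime.

q = 11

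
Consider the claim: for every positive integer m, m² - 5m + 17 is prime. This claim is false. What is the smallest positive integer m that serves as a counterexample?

We need the least positive integer m for which m² - 5m + 17 is not prime.
For m = 1, 2, 3, 4, …, 10, 11, 12 the conclusion holds.
m = 13: m² - 5m + 17 = 121 = 11 × 11, composite.

m = 13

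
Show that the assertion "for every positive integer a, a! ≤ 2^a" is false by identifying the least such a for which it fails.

a = 4

Check each positive integer a in order until a! > 2^a.
a = 1: a! = 1 and 2^a = 2, so 1 ≤ 2.
a = 2: a! = 2 and 2^a = 4, so 2 ≤ 4.
a = 3: a! = 6 and 2^a = 8, so 6 ≤ 8.
a = 4: a! = 24 and 2^a = 16, so 24 > 16.
Hence a = 4 is a counterexample.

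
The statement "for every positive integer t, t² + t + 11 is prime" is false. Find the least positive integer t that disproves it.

For t = 1, 2, 3, 4, 5, 6, 7, 8, 9 the conclusion holds.
t = 10: t² + t + 11 = 121 = 11 × 11, composite.
Thus t = 10 disproves the claim, and no smaller t works.

t = 10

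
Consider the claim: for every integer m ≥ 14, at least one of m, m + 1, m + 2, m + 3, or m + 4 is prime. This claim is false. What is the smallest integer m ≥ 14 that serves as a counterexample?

For m = 14, 15, 16, 17, 18, 19, 20, 21, 22, 23 the conclusion holds.
m = 24: 24 = 2 × 12; 25 = 5 × 5; 26 = 2 × 13; 27 = 3 × 9; 28 = 2 × 14 — all composite.

m = 24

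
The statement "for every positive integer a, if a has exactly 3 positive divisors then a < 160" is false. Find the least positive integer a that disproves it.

a = 169

We need the least positive integer a for which a has exactly 3 positive divisors but the claim fails.
For a = 4, 9, 25, 49, 121 the conclusion holds.
a = 169: τ(169) = 3; 169 ≥ 160.
Hence a = 169 is a counterexample.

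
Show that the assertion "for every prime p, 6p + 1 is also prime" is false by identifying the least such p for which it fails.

p = 19

The first 7 eligible values, up to p = 17, all satisfy the conclusion.
p = 19: 6p + 1 = 115 = 5 × 23, not prime.
Thus p = 19 disproves the claim, and no smaller p works.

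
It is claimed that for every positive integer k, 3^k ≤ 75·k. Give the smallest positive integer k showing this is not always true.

For k = 1, 2, 3, 4, 5 the conclusion holds.
k = 6: 3^k = 729 and 75·k = 450, so 729 > 450.

k = 6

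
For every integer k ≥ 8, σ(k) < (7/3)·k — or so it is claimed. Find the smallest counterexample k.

Check each integer k ≥ 8 in order until the claim fails.
The first 4 eligible values, up to k = 11, all satisfy the conclusion.
k = 12: σ(12) = 28; 28 ≥ 28.
Hence k = 12 is a counterexample.

k = 12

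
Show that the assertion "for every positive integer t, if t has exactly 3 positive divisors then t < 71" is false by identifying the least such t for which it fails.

t = 121

t = 4: τ(4) = 3; 4 < 71.
t = 9: τ(9) = 3; 9 < 71.
t = 25: τ(25) = 3; 25 < 71.
t = 49: τ(49) = 3; 49 < 71.
t = 121: τ(121) = 3; 121 ≥ 71.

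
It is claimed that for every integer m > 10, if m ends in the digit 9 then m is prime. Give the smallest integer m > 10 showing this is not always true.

We need the least integer m > 10 for which m ends in the digit 9 but m is not prime.
m = 19: 19 ends in 9 and is prime.
m = 29: 29 ends in 9 and is prime.
m = 39: 39 ends in 9; 39 = 3 × 13, composite.
So m = 39 is the smallest counterexample.

m = 39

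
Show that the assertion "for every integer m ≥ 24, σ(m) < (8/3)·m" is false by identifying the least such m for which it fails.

m = 60

A counterexample is any integer m ≥ 24 such that the claim fails; we check each in order.
For m = 24, 25, 26, 27, …, 57, 58, 59 the conclusion holds.
m = 60: σ(60) = 168; 168 ≥ 160.
Hence m = 60 is a counterexample.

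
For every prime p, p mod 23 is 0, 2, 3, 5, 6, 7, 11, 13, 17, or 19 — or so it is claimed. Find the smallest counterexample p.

p = 31

Check each prime p in order until the claim fails.
The first 10 eligible values, up to p = 29, all satisfy the conclusion.
p = 31: 31 mod 23 = 8 — not in {0, 2, 3, 5, 6, 7, 11, 13, 17, 19}.
Thus p = 31 disproves the claim, and no smaller p works.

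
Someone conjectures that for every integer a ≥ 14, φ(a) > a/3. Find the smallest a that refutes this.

Check each integer a ≥ 14 in order until the claim fails.
For a = 14, 15, 16, 17 the conclusion holds.
a = 18: φ(18) = 6 and 18/3 = 6, so φ(18) ≤ 18/3.
So a = 18 is the smallest counterexample.

a = 18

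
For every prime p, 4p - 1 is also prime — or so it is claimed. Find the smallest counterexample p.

p = 7

For p = 2, 3, 5 the conclusion holds.
p = 7: 4p - 1 = 27 = 3 × 9, not prime.
Thus p = 7 disproves the claim, and no smaller p works.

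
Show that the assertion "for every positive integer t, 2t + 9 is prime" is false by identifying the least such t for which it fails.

Check each positive integer t in order until 2t + 9 is not prime.
t = 1: 2t + 9 = 11, prime.
t = 2: 2t + 9 = 13, prime.
t = 3: 2t + 9 = 15 = 3 × 5, composite.

t = 3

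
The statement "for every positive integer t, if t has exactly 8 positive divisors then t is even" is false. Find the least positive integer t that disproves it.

We need the least positive integer t for which t has exactly 8 positive divisors but t is odd.
For t = 24, 30, 40, 42, …, 88, 102, 104 the conclusion holds.
t = 105: divisors of 105: 1, 3, 5, 7, 15, 21, 35, 105; 105 is odd.
So t = 105 is the smallest counterexample.

t = 105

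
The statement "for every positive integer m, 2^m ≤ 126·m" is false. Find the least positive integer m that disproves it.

We need the least positive integer m for which 2^m > 126·m.
For m = 1, 2, 3, 4, 5, 6, 7, 8, 9, 10 the conclusion holds.
m = 11: 2^m = 2048 and 126·m = 1386, so 2048 > 1386.
Thus m = 11 disproves the claim, and no smaller m works.

m = 11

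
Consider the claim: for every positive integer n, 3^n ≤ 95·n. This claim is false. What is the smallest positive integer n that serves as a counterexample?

n = 6

A counterexample is any positive integer n such that 3^n > 95·n; we check each in order.
n = 1: 3^n = 3 and 95·n = 95, so 3 ≤ 95.
n = 2: 3^n = 9 and 95·n = 190, so 9 ≤ 190.
n = 3: 3^n = 27 and 95·n = 285, so 27 ≤ 285.
n = 4: 3^n = 81 and 95·n = 380, so 81 ≤ 380.
n = 5: 3^n = 243 and 95·n = 475, so 243 ≤ 475.
n = 6: 3^n = 729 and 95·n = 570, so 729 > 570.
Thus n = 6 disproves the claim, and no smaller n works.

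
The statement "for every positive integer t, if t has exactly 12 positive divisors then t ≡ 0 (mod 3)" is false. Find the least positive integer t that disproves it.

t = 140

We need the least positive integer t for which t has exactly 12 positive divisors but the claim fails.
t = 60: τ(60) = 12; 60 ≡ 0 (mod 3).
t = 72: τ(72) = 12; 72 ≡ 0 (mod 3).
t = 84: τ(84) = 12; 84 ≡ 0 (mod 3).
t = 90: τ(90) = 12; 90 ≡ 0 (mod 3).
t = 96: τ(96) = 12; 96 ≡ 0 (mod 3).
t = 108: τ(108) = 12; 108 ≡ 0 (mod 3).
t = 126: τ(126) = 12; 126 ≡ 0 (mod 3).
t = 132: τ(132) = 12; 132 ≡ 0 (mod 3).
t = 140: τ(140) = 12; 140 ≡ 2 (mod 3).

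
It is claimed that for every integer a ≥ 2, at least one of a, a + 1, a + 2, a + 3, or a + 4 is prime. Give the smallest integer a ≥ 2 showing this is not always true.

a = 24

For a = 2, 3, 4, 5, …, 21, 22, 23 the conclusion holds.
a = 24: 24 = 2 × 12; 25 = 5 × 5; 26 = 2 × 13; 27 = 3 × 9; 28 = 2 × 14 — all composite.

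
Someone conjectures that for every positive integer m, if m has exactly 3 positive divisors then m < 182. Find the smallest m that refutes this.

m = 289

A counterexample is any positive integer m such that m has exactly 3 positive divisors but the claim fails; we check each in order.
The first 6 eligible values, up to m = 169, all satisfy the conclusion.
m = 289: τ(289) = 3; 289 ≥ 182.
Hence m = 289 is a counterexample.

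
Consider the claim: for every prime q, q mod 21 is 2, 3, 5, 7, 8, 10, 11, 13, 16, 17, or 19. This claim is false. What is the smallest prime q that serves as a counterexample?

We need the least prime q for which the claim fails.
For q = 2, 3, 5, 7, …, 29, 31, 37 the conclusion holds.
q = 41: 41 mod 21 = 20 — not in {2, 3, 5, 7, 8, 10, 11, 13, 16, 17, 19}.

q = 41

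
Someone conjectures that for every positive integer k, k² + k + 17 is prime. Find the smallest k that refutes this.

k = 16

The first 15 eligible values, up to k = 15, all satisfy the conclusion.
k = 16: k² + k + 17 = 289 = 17 × 17, composite.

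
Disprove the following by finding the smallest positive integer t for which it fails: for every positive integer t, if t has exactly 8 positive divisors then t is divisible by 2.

t = 105

We need the least positive integer t for which t has exactly 8 positive divisors but t is not divisible by 2.
For t = 24, 30, 40, 42, …, 88, 102, 104 the conclusion holds.
t = 105: τ(105) = 8; 105 mod 2 = 1.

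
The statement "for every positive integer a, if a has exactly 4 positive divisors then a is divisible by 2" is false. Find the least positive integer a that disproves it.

a = 6: τ(6) = 4; 6 mod 2 = 0.
a = 8: τ(8) = 4; 8 mod 2 = 0.
a = 10: τ(10) = 4; 10 mod 2 = 0.
a = 14: τ(14) = 4; 14 mod 2 = 0.
a = 15: τ(15) = 4; 15 mod 2 = 1.
So a = 15 is the smallest counterexample.

a = 15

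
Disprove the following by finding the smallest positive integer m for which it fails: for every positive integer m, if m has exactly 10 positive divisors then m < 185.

m = 208

A counterexample is any positive integer m such that m has exactly 10 positive divisors but the claim fails; we check each in order.
For m = 48, 80, 112, 162, 176 the conclusion holds.
m = 208: τ(208) = 10; 208 ≥ 185.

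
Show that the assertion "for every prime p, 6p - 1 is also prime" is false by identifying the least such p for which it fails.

For p = 2, 3, 5, 7 the conclusion holds.
p = 11: 6p - 1 = 65 = 5 × 13, not prime.
Thus p = 11 disproves the claim, and no smaller p works.

p = 11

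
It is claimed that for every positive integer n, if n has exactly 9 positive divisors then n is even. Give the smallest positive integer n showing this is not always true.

n = 225

n = 36: divisors of 36: 9 divisors; 36 is even.
n = 100: divisors of 100: 9 divisors; 100 is even.
n = 196: divisors of 196: 9 divisors; 196 is even.
n = 225: divisors of 225: 9 divisors; 225 is odd.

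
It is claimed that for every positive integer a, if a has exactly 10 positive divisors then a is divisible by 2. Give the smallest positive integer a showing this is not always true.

Check each positive integer a in order until a has exactly 10 positive divisors but a is not divisible by 2.
For a = 48, 80, 112, 162, 176, 208, 272, 304, 368 the conclusion holds.
a = 405: τ(405) = 10; 405 mod 2 = 1.

a = 405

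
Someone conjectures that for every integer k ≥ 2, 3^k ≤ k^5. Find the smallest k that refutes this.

k = 11

For k = 2, 3, 4, 5, 6, 7, 8, 9, 10 the conclusion holds.
k = 11: 3^k = 177147 and k^5 = 161051, so 177147 > 161051.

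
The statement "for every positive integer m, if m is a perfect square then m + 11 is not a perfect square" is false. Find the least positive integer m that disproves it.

We need the least positive integer m for which m is a perfect square but m + 11 is a perfect square.
m = 1: 1 + 11 = 12, not a perfect square.
m = 4: 4 + 11 = 15, not a perfect square.
m = 9: 9 + 11 = 20, not a perfect square.
m = 16: 16 + 11 = 27, not a perfect square.
m = 25: 25 = 5² and 25 + 11 = 36 = 6².

m = 25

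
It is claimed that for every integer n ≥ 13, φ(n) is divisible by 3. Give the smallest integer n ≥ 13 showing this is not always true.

n = 15

We need the least integer n ≥ 13 for which φ(n) is not divisible by 3.
For n = 13, 14 the conclusion holds.
n = 15: φ(15) = 8; 8 mod 3 = 2.
So n = 15 is the smallest counterexample.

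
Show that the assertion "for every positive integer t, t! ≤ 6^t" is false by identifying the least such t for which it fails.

A counterexample is any positive integer t such that t! > 6^t; we check each in order.
For t = 1, 2, 3, 4, …, 11, 12, 13 the conclusion holds.
t = 14: t! = 87178291200 and 6^t = 78364164096, so 87178291200 > 78364164096.

t = 14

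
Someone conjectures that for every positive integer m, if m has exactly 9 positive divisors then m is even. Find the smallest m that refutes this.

We need the least positive integer m for which m has exactly 9 positive divisors but m is odd.
For m = 36, 100, 196 the conclusion holds.
m = 225: divisors of 225: 9 divisors; 225 is odd.

m = 225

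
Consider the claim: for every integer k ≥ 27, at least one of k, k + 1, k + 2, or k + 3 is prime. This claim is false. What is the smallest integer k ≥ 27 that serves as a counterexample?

We need the least integer k ≥ 27 for which k, k + 1, k + 2, k + 3 are all composite.
For k = 27, 28, 29, 30, 31 the conclusion holds.
k = 32: 32 = 2 × 16; 33 = 3 × 11; 34 = 2 × 17; 35 = 5 × 7 — all composite.
Hence k = 32 is a counterexample.

k = 32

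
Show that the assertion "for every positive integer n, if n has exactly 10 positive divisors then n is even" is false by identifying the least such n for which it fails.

The first 9 eligible values, up to n = 368, all satisfy the conclusion.
n = 405: divisors of 405: 10 divisors; 405 is odd.
Hence n = 405 is a counterexample.

n = 405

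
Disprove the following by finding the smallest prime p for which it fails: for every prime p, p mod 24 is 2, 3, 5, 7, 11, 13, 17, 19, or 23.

For p = 2, 3, 5, 7, …, 61, 67, 71 the conclusion holds.
p = 73: 73 mod 24 = 1 — not in {2, 3, 5, 7, 11, 13, 17, 19, 23}.

p = 73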